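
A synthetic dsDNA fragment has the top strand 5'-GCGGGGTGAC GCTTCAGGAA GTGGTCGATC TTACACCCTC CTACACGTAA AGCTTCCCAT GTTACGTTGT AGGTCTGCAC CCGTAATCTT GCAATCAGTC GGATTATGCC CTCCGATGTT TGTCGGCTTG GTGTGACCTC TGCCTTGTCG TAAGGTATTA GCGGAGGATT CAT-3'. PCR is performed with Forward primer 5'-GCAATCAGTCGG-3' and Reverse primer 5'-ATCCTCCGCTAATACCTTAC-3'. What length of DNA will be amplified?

Scanning the template, GCAATCAGTCGG occurs at positions 91–102; this primer anneals to the bottom strand there with its 3' end pointing downstream.
The reverse primer's reverse complement is GTAAGGTATTAGCGGAGGAT, which matches the template at positions 150–169.
Product length = (reverse-primer end) − (forward-primer start) + 1 = 169 − 91 + 1 = 79 bp.

79 bp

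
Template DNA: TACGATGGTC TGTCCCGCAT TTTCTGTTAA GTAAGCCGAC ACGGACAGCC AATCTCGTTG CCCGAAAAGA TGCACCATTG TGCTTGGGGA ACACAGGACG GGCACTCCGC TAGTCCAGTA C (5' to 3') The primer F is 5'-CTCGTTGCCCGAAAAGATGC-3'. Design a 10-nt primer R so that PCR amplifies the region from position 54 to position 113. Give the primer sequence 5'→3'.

5'-CTAGCGGAGT-3'

The product's 3' end on the top strand is position 113.
The reverse primer anneals to the top strand over positions 104–113, i.e. to ACTCCGCTAG.
Its sequence written 5'→3' is the reverse complement: CTAGCGGAGT.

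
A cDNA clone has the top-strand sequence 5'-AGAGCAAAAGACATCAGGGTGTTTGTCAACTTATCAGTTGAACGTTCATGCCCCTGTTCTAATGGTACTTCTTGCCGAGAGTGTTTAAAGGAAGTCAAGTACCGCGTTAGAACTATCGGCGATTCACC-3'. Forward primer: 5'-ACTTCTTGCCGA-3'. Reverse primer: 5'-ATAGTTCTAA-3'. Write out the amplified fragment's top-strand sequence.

The forward primer matches the template at positions 67–78.
Reverse complement of the reverse primer: TTAGAACTAT. This occurs on the top strand at positions 107–116.
The product is the template from position 67 through 116 (50 bp).

5'-ACTTCTTGCCGAGAGTGTTTAAAGGAAGTCAAGTACCGCGTTAGAACTAT-3'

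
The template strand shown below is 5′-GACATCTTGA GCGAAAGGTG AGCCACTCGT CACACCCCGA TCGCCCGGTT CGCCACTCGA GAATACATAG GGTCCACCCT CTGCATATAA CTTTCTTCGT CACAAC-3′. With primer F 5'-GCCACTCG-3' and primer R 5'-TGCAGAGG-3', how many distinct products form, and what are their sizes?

The forward primer GCCACTCG matches the top strand at positions 22–29, 52–59.
The reverse primer's reverse complement is CCTCTGCA, matching at positions 78–85.
Each forward site pairs with the reverse site to give a product ending at position 85: sizes 64, 34 bp.

Two products: 64 bp, 34 bp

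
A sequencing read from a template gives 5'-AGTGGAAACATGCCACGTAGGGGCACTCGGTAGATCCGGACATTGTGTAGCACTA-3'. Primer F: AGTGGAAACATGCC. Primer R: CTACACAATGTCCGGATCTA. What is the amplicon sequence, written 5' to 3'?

5'-AGTGGAAACATGCCACGTAGGGGCACTCGGTAGATCCGGACATTGTGTAG-3'

The forward primer matches the template at positions 1–14.
The reverse primer's reverse complement is TAGATCCGGACATTGTGTAG, which matches the template at positions 31–50.
The product is the template from position 1 through 50 (50 bp).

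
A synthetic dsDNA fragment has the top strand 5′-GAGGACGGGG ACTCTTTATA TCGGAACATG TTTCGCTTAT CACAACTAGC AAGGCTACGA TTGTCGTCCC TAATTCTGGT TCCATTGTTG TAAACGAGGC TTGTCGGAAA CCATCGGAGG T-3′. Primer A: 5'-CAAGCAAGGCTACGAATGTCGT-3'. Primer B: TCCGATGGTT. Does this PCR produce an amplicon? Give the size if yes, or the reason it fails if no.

Primer A (CAAGCAAGGCTACGAATGTCGT) does not match the top strand, and its reverse complement ACGACATTCGTAGCCTTGCTTG does not match either.
With no annealing site for primer A, no amplification occurs.

No product — primer A has no binding site in the template.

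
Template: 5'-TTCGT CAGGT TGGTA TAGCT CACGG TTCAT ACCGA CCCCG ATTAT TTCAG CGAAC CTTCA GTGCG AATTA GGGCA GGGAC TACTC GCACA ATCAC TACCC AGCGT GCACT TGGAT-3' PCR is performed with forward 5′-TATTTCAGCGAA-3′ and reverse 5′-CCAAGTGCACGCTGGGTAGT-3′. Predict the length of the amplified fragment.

71 bp

The forward primer matches the template at positions 43–54.
The reverse primer's reverse complement is ACTACCCAGCGTGCACTTGG, which matches the template at positions 94–113.
Amplicon spans positions 43–113: 71 bp.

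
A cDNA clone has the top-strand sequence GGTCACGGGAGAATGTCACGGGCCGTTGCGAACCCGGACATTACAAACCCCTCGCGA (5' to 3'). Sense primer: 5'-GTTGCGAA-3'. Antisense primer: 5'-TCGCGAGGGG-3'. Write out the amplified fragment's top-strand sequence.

5'-GTTGCGAACCCGGACATTACAAACCCCTCGCGA-3'

Scanning the template, GTTGCGAA occurs at positions 25–32; this primer anneals to the bottom strand there with its 3' end pointing downstream.
Reverse complement of the reverse primer: CCCCTCGCGA. This occurs on the top strand at positions 48–57.
The product is the template from position 25 through 57 (33 bp).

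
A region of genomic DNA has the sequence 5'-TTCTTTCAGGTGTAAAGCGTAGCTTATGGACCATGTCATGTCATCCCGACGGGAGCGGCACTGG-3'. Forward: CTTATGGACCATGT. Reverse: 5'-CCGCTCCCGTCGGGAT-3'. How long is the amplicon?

36 bp

Scanning the template, CTTATGGACCATGT occurs at positions 23–36; this primer anneals to the bottom strand there with its 3' end pointing downstream.
The reverse primer's reverse complement is ATCCCGACGGGAGCGG, which matches the template at positions 43–58.
Product length = (reverse-primer end) − (forward-primer start) + 1 = 58 − 23 + 1 = 36 bp.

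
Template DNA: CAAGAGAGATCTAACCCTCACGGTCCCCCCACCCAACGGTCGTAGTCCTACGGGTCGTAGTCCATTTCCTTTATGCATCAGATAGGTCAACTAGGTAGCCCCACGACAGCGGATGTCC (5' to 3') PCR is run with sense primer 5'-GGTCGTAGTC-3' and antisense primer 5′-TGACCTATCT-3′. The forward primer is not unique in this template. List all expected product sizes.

52 bp, 37 bp

The forward primer GGTCGTAGTC matches the top strand at positions 38–47, 53–62.
The reverse primer's reverse complement is AGATAGGTCA, matching at positions 80–89.
Each forward site pairs with the reverse site to give a product ending at position 89: sizes 52, 37 bp.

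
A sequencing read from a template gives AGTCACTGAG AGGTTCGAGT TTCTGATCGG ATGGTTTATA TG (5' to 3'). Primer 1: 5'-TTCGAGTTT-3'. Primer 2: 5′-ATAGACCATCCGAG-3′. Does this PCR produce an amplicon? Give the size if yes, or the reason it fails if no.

Primer 2 (ATAGACCATCCGAG) does not match the top strand, and its reverse complement CTCGGATGGTCTAT does not match either.
With no annealing site for primer 2, no amplification occurs.

No product — primer 2 has no binding site in the template.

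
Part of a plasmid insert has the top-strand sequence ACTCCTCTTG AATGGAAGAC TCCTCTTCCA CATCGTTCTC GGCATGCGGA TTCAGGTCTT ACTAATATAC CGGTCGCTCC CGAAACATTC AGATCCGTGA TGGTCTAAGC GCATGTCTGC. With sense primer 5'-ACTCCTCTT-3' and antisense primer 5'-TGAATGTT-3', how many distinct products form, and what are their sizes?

Two products: 91 bp, 73 bp

The forward primer ACTCCTCTT matches the top strand at positions 1–9, 19–27.
The reverse primer's reverse complement is AACATTCA, matching at positions 84–91.
Each forward site pairs with the reverse site to give a product ending at position 91: sizes 91, 73 bp.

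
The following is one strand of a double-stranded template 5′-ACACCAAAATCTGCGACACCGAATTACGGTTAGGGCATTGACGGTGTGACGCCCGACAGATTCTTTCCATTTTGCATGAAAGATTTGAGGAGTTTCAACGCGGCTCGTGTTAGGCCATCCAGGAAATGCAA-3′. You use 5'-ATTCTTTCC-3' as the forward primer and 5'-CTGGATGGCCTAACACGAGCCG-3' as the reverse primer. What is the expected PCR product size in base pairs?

The forward primer matches the template at positions 60–68.
Reverse complement of the reverse primer: CGGCTCGTGTTAGGCCATCCAG. This occurs on the top strand at positions 101–122.
Amplicon spans positions 60–122: 63 bp.

63 bp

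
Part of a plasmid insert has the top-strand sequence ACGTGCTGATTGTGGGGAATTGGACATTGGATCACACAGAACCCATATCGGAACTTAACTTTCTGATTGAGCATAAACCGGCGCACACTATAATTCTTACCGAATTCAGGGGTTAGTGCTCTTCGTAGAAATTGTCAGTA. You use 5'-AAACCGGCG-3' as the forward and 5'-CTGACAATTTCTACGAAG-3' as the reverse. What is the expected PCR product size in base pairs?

64 bp

Forward primer AAACCGGCG is found on the top strand at positions 75–83.
The reverse primer's reverse complement is CTTCGTAGAAATTGTCAG, which matches the template at positions 121–138.
The product runs from position 75 to position 138, so its length is 138 − 75 + 1 = 64 bp.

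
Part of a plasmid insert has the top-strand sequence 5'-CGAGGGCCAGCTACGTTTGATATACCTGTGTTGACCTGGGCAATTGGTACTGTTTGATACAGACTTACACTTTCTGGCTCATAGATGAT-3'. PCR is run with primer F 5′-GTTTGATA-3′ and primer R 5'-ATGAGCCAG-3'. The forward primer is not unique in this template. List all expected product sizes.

68 bp, 31 bp

The forward primer GTTTGATA matches the top strand at positions 15–22, 52–59.
The reverse primer's reverse complement is CTGGCTCAT, matching at positions 74–82.
Each forward site pairs with the reverse site to give a product ending at position 82: sizes 68, 31 bp.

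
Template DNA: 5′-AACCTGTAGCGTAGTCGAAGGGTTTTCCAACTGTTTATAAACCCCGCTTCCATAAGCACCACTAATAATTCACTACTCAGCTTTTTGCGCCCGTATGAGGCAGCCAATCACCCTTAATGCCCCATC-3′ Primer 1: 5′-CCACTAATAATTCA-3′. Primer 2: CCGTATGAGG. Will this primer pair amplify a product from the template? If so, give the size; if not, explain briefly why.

Primer 1 (CCACTAATAATTCA) matches the top strand at positions 59–72 (3' end points downstream).
Primer 2 (CCGTATGAGG) also matches the top strand directly, at positions 91–100 — its reverse complement CCTCATACGG is not present.
Both primers anneal to the bottom strand with 3' ends pointing the same way, so neither can prime synthesis back toward the other.

No product — both primers anneal to the same strand and extend in the same direction.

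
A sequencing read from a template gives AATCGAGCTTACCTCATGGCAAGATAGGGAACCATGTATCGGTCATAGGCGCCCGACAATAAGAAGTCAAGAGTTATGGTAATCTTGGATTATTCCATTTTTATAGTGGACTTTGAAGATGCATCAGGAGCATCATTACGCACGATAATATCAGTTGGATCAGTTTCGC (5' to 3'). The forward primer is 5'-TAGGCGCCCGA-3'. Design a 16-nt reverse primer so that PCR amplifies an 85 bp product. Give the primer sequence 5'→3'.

5'-CTCCTGATGCATCTTC-3'

The forward primer binds at positions 46–56, so an 85 bp product ends at position 46 + 85 − 1 = 130.
The reverse primer anneals to the top strand over positions 115–130, i.e. to GAAGATGCATCAGGAG.
Its sequence written 5'→3' is the reverse complement: CTCCTGATGCATCTTC.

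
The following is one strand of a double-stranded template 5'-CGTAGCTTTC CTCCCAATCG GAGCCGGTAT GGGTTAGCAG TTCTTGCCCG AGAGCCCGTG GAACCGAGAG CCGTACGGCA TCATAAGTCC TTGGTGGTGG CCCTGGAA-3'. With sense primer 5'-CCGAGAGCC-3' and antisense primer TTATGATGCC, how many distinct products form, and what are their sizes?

The forward primer CCGAGAGCC matches the top strand at positions 48–56, 64–72.
The reverse primer's reverse complement is GGCATCATAA, matching at positions 77–86.
Each forward site pairs with the reverse site to give a product ending at position 86: sizes 39, 23 bp.

Two products: 39 bp, 23 bp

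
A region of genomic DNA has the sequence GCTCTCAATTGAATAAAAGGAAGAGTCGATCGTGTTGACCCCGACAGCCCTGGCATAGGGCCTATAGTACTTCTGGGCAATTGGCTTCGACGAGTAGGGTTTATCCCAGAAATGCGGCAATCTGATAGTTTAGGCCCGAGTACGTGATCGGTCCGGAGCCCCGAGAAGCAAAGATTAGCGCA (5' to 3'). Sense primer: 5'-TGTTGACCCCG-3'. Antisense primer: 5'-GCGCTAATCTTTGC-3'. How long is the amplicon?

Scanning the template, TGTTGACCCCG occurs at positions 33–43; this primer anneals to the bottom strand there with its 3' end pointing downstream.
Reverse complement of the reverse primer: GCAAAGATTAGCGC. This occurs on the top strand at positions 168–181.
The product runs from position 33 to position 181, so its length is 181 − 33 + 1 = 149 bp.

149 bp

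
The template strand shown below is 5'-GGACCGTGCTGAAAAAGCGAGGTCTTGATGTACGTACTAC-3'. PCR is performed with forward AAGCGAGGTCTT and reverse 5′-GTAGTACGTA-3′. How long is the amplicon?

The forward primer matches the template at positions 15–26.
The reverse primer's reverse complement is TACGTACTAC, which matches the template at positions 31–40.
The product runs from position 15 to position 40, so its length is 40 − 15 + 1 = 26 bp.

26 bp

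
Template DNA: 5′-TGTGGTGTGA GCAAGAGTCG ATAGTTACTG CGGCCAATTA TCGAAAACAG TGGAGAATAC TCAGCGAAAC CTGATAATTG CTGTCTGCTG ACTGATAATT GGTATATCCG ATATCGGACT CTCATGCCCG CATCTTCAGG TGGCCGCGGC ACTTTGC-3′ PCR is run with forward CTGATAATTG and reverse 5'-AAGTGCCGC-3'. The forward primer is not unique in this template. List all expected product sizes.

The forward primer CTGATAATTG matches the top strand at positions 71–80, 92–101.
The reverse primer's reverse complement is GCGGCACTT, matching at positions 146–154.
Each forward site pairs with the reverse site to give a product ending at position 154: sizes 84, 63 bp.

84 bp, 63 bp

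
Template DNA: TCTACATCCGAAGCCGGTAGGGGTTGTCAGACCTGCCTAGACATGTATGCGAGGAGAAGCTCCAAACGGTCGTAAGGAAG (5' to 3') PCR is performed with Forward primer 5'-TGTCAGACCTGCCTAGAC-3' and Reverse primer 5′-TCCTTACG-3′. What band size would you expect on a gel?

Scanning the template, TGTCAGACCTGCCTAGAC occurs at positions 25–42; this primer anneals to the bottom strand there with its 3' end pointing downstream.
The reverse primer's reverse complement is CGTAAGGA, which matches the template at positions 71–78.
The product runs from position 25 to position 78, so its length is 78 − 25 + 1 = 54 bp.

54 bp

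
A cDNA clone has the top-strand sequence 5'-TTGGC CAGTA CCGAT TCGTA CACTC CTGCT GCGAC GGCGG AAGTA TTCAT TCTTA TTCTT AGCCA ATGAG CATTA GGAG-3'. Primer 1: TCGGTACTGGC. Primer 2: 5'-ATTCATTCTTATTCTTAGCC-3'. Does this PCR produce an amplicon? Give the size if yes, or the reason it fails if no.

Primer 1 (TCGGTACTGGC) has reverse complement GCCAGTACCGA, which matches the top strand at positions 4–14; primer 1 anneals to the top strand there with its 3' end pointing upstream toward position 4.
Primer 2 (ATTCATTCTTATTCTTAGCC) matches the top strand directly at positions 45–64; it anneals to the bottom strand with its 3' end pointing downstream toward position 64.
The 3' ends diverge (primer 1 extends toward position 1, primer 2 toward position 79), so the primers never converge on a shared product.

No product — the primers' 3' ends point away from each other.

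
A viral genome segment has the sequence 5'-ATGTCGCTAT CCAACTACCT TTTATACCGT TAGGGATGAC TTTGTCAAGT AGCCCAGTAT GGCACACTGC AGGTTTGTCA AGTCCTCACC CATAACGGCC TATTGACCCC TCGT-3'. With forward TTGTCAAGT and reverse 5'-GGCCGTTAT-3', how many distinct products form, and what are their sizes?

The forward primer TTGTCAAGT matches the top strand at positions 42–50, 75–83.
The reverse primer's reverse complement is ATAACGGCC, matching at positions 92–100.
Each forward site pairs with the reverse site to give a product ending at position 100: sizes 59, 26 bp.

Two products: 59 bp, 26 bp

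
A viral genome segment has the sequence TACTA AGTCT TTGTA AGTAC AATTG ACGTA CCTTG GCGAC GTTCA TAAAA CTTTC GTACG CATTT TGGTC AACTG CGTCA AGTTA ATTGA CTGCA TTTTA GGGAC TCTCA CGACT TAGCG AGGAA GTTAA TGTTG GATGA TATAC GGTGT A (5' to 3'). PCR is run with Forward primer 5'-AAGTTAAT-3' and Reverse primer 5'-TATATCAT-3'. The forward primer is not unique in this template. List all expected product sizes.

65 bp, 21 bp

The forward primer AAGTTAAT matches the top strand at positions 80–87, 124–131.
The reverse primer's reverse complement is ATGATATA, matching at positions 137–144.
Each forward site pairs with the reverse site to give a product ending at position 144: sizes 65, 21 bp.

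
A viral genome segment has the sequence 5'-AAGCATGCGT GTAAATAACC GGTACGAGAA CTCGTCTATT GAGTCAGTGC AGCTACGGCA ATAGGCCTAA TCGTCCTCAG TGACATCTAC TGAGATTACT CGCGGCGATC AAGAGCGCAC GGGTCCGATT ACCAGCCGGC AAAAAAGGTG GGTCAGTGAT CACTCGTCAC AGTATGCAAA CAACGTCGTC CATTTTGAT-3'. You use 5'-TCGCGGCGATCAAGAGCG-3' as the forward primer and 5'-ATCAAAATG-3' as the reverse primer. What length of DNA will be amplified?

100 bp

Forward primer TCGCGGCGATCAAGAGCG is found on the top strand at positions 100–117.
Reverse complement of the reverse primer: CATTTTGAT. This occurs on the top strand at positions 191–199.
The product runs from position 100 to position 199, so its length is 199 − 100 + 1 = 100 bp.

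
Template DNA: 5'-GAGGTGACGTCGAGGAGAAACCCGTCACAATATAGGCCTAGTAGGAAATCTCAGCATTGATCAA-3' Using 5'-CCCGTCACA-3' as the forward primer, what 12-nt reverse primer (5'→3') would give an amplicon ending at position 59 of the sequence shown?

The forward primer binds at positions 21–29; the product's 3' end on the top strand is position 59.
The reverse primer anneals to the top strand over positions 48–59, i.e. to ATCTCAGCATTG.
Its sequence written 5'→3' is the reverse complement: CAATGCTGAGAT.

5'-CAATGCTGAGAT-3'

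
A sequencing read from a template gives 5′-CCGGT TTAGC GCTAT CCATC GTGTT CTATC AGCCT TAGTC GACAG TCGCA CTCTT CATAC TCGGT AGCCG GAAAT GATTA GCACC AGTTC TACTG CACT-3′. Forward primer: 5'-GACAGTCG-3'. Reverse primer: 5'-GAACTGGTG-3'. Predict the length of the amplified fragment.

Forward primer GACAGTCG is found on the top strand at positions 41–48.
Reverse complement of the reverse primer: CACCAGTTC. This occurs on the top strand at positions 82–90.
Product length = (reverse-primer end) − (forward-primer start) + 1 = 90 − 41 + 1 = 50 bp.

50 bp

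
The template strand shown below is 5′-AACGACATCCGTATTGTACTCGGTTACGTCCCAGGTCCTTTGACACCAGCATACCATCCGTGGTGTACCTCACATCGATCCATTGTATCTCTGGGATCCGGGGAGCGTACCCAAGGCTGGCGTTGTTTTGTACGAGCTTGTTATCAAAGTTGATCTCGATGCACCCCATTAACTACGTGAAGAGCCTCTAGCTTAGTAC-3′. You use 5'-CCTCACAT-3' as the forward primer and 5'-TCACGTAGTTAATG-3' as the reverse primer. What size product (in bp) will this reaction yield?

The forward primer matches the template at positions 68–75.
Taking the reverse complement of TCACGTAGTTAATG gives CATTAACTACGTGA, found at positions 167–180 on the template; the primer anneals here to the top strand with its 3' end pointing upstream.
The product runs from position 68 to position 180, so its length is 180 − 68 + 1 = 113 bp.

113 bp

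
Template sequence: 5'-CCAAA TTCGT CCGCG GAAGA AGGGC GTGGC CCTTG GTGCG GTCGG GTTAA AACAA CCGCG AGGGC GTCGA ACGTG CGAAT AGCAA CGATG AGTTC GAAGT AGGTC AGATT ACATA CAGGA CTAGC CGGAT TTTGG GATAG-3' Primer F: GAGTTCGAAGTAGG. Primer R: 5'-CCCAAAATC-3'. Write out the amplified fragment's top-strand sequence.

5'-GAGTTCGAAGTAGGTCAGATTACATACAGGACTAGCCGGATTTTGGG-3'

Forward primer GAGTTCGAAGTAGG is found on the top strand at positions 90–103.
Taking the reverse complement of CCCAAAATC gives GATTTTGGG, found at positions 128–136 on the template; the primer anneals here to the top strand with its 3' end pointing upstream.
The product is the template from position 90 through 136 (47 bp).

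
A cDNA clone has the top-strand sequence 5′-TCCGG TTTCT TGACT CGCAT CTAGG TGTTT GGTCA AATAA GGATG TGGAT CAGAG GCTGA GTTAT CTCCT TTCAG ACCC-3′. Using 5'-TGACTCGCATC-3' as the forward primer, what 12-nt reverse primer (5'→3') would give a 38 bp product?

The forward primer binds at positions 11–21, so a 38 bp product ends at position 11 + 38 − 1 = 48.
The reverse primer anneals to the top strand over positions 37–48, i.e. to ATAAGGATGTGG.
Its sequence written 5'→3' is the reverse complement: CCACATCCTTAT.

5'-CCACATCCTTAT-3'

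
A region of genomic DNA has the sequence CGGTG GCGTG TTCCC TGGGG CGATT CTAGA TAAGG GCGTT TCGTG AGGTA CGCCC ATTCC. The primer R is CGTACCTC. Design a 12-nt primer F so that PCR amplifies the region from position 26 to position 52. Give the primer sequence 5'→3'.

5'-CTAGATAAGGGC-3'

The reverse primer's reverse complement GAGGTACG matches the template at positions 45–52; the product starts at position 26.
The forward primer is identical to the top strand over positions 26–37: CTAGATAAGGGC.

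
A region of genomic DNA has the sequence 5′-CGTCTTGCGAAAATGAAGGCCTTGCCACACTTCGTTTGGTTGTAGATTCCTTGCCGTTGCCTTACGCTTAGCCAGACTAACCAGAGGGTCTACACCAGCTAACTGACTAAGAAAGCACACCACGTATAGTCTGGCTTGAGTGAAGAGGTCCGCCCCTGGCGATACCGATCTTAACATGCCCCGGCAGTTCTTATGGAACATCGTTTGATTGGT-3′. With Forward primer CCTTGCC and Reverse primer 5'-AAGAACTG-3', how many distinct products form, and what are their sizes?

Two products: 173 bp, 144 bp

The forward primer CCTTGCC matches the top strand at positions 20–26, 49–55.
The reverse primer's reverse complement is CAGTTCTT, matching at positions 185–192.
Each forward site pairs with the reverse site to give a product ending at position 192: sizes 173, 144 bp.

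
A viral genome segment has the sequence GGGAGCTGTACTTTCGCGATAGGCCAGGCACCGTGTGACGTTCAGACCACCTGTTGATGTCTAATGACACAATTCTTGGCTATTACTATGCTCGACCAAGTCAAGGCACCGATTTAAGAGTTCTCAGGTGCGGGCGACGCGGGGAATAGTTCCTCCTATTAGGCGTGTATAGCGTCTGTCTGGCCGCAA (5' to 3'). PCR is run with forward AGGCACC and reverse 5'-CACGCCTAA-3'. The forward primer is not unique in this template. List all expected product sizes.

The forward primer AGGCACC matches the top strand at positions 26–32, 104–110.
The reverse primer's reverse complement is TTAGGCGTG, matching at positions 159–167.
Each forward site pairs with the reverse site to give a product ending at position 167: sizes 142, 64 bp.

142 bp, 64 bp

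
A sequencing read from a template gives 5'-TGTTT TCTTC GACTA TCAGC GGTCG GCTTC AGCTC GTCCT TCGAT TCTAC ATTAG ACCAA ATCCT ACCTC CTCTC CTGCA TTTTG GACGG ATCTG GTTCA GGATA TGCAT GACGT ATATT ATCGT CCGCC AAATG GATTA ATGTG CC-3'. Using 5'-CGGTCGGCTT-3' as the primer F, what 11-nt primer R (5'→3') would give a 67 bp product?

The forward primer binds at positions 20–29, so a 67 bp product ends at position 20 + 67 − 1 = 86.
The reverse primer anneals to the top strand over positions 76–86, i.e. to CTGCATTTTGG.
Its sequence written 5'→3' is the reverse complement: CCAAAATGCAG.

5'-CCAAAATGCAG-3'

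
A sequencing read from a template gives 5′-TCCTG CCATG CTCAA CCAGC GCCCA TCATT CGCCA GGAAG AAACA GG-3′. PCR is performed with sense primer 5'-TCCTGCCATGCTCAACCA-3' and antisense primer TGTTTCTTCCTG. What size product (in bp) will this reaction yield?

Forward primer TCCTGCCATGCTCAACCA is found on the top strand at positions 1–18.
Reverse complement of the reverse primer: CAGGAAGAAACA. This occurs on the top strand at positions 34–45.
The product runs from position 1 to position 45, so its length is 45 − 1 + 1 = 45 bp.

45 bp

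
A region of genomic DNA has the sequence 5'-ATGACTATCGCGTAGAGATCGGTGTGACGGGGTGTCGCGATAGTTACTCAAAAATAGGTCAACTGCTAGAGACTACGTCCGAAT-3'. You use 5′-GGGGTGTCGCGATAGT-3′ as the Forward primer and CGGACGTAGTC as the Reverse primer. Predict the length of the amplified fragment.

Forward primer GGGGTGTCGCGATAGT is found on the top strand at positions 29–44.
Taking the reverse complement of CGGACGTAGTC gives GACTACGTCCG, found at positions 71–81 on the template; the primer anneals here to the top strand with its 3' end pointing upstream.
Product length = (reverse-primer end) − (forward-primer start) + 1 = 81 − 29 + 1 = 53 bp.

53 bp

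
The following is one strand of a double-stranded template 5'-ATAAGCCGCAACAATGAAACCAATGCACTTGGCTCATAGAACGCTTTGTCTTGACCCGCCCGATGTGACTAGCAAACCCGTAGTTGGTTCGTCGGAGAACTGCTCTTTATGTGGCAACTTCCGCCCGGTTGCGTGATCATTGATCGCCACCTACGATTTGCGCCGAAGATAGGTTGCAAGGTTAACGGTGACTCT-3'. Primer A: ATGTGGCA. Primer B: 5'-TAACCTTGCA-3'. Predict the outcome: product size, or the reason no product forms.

Yes — a 76 bp product.

Primer A (ATGTGGCA) matches the top strand at positions 109–116; it acts as a forward primer.
Primer B's reverse complement is TGCAAGGTTA, matching the top strand at positions 175–184; it acts as a reverse primer.
The 3' ends face each other across positions 109–184, giving a 76 bp product.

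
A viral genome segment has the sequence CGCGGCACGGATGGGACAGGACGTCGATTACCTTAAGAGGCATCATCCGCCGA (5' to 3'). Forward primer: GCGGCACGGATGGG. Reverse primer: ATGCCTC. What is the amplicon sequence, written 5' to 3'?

Scanning the template, GCGGCACGGATGGG occurs at positions 2–15; this primer anneals to the bottom strand there with its 3' end pointing downstream.
Reverse complement of the reverse primer: GAGGCAT. This occurs on the top strand at positions 37–43.
The product is the template from position 2 through 43 (42 bp).

5'-GCGGCACGGATGGGACAGGACGTCGATTACCTTAAGAGGCAT-3'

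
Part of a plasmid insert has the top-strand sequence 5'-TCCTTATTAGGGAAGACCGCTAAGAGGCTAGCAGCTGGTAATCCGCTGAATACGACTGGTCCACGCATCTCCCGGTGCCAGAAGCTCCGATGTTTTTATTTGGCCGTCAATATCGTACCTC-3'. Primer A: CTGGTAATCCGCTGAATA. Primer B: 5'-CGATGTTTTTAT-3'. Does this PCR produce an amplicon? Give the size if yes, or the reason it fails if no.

Primer A (CTGGTAATCCGCTGAATA) matches the top strand at positions 35–52 (3' end points downstream).
Primer B (CGATGTTTTTAT) also matches the top strand directly, at positions 88–99 — its reverse complement ATAAAAACATCG is not present.
Both primers anneal to the bottom strand with 3' ends pointing the same way, so neither can prime synthesis back toward the other.

No product — both primers anneal to the same strand and extend in the same direction.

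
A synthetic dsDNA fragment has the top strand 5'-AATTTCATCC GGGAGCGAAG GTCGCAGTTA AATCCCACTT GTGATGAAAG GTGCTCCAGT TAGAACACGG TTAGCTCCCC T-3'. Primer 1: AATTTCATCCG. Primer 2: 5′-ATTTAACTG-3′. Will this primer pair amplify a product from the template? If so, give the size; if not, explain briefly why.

Primer 1 (AATTTCATCCG) matches the top strand at positions 1–11; it acts as a forward primer.
Primer 2's reverse complement is CAGTTAAAT, matching the top strand at positions 25–33; it acts as a reverse primer.
The 3' ends face each other across positions 1–33, giving a 33 bp product.

Yes — a 33 bp product.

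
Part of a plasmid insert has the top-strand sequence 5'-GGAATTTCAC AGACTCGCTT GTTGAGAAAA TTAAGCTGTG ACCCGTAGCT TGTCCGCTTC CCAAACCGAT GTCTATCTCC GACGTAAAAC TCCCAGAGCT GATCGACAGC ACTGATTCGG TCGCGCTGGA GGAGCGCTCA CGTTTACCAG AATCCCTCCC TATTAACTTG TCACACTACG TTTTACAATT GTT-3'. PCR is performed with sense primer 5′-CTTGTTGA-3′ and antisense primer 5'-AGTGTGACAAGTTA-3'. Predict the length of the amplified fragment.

Scanning the template, CTTGTTGA occurs at positions 18–25; this primer anneals to the bottom strand there with its 3' end pointing downstream.
Reverse complement of the reverse primer: TAACTTGTCACACT. This occurs on the top strand at positions 164–177.
Product length = (reverse-primer end) − (forward-primer start) + 1 = 177 − 18 + 1 = 160 bp.

160 bp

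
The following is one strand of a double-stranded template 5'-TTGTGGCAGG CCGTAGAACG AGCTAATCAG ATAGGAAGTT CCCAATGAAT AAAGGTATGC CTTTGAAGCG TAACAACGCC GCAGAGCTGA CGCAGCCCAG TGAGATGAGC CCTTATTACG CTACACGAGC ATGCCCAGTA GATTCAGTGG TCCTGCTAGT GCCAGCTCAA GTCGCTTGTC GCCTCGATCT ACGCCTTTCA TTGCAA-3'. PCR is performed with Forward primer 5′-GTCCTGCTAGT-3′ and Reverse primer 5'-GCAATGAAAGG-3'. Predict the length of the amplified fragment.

Scanning the template, GTCCTGCTAGT occurs at positions 150–160; this primer anneals to the bottom strand there with its 3' end pointing downstream.
Taking the reverse complement of GCAATGAAAGG gives CCTTTCATTGC, found at positions 194–204 on the template; the primer anneals here to the top strand with its 3' end pointing upstream.
Product length = (reverse-primer end) − (forward-primer start) + 1 = 204 − 150 + 1 = 55 bp.

55 bp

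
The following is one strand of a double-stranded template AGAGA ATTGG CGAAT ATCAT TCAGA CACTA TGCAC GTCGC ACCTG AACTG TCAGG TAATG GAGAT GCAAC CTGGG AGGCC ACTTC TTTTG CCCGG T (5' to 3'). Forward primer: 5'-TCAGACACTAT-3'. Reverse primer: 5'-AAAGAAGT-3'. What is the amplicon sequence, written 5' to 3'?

5'-TCAGACACTATGCACGTCGCACCTGAACTGTCAGGTAATGGAGATGCAACCTGGGAGGCCACTTCTTT-3'

Forward primer TCAGACACTAT is found on the top strand at positions 21–31.
Reverse complement of the reverse primer: ACTTCTTT. This occurs on the top strand at positions 81–88.
The product is the template from position 21 through 88 (68 bp).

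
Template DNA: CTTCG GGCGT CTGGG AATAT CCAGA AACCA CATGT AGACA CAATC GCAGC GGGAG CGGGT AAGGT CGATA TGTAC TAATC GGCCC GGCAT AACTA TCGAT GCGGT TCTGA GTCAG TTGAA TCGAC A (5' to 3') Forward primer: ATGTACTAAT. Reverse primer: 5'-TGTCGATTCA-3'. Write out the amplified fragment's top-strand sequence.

Scanning the template, ATGTACTAAT occurs at positions 70–79; this primer anneals to the bottom strand there with its 3' end pointing downstream.
Taking the reverse complement of TGTCGATTCA gives TGAATCGACA, found at positions 117–126 on the template; the primer anneals here to the top strand with its 3' end pointing upstream.
The product is the template from position 70 through 126 (57 bp).

5'-ATGTACTAATCGGCCCGGCATAACTATCGATGCGGTTCTGAGTCAGTTGAATCGACA-3'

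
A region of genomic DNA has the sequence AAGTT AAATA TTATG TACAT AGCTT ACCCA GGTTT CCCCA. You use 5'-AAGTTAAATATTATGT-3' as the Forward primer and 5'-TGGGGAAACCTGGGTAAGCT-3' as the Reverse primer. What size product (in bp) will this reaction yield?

40 bp

Forward primer AAGTTAAATATTATGT is found on the top strand at positions 1–16.
The reverse primer's reverse complement is AGCTTACCCAGGTTTCCCCA, which matches the template at positions 21–40.
The product runs from position 1 to position 40, so its length is 40 − 1 + 1 = 40 bp.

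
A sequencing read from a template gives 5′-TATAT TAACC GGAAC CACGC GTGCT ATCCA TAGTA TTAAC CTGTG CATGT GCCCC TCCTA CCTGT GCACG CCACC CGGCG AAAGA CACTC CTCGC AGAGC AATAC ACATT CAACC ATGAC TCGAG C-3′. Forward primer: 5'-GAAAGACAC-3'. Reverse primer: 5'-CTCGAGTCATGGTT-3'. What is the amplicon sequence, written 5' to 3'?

5'-GAAAGACACTCCTCGCAGAGCAATACACATTCAACCATGACTCGAG-3'

Scanning the template, GAAAGACAC occurs at positions 80–88; this primer anneals to the bottom strand there with its 3' end pointing downstream.
Taking the reverse complement of CTCGAGTCATGGTT gives AACCATGACTCGAG, found at positions 112–125 on the template; the primer anneals here to the top strand with its 3' end pointing upstream.
The product is the template from position 80 through 125 (46 bp).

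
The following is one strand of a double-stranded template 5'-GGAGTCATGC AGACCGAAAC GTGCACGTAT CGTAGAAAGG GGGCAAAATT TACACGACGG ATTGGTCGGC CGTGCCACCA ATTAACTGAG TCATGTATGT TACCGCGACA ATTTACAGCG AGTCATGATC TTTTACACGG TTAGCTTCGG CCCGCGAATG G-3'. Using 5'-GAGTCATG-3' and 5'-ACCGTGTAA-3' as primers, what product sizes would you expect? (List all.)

140 bp, 54 bp, 22 bp

The forward primer GAGTCATG matches the top strand at positions 2–9, 88–95, 120–127.
The reverse primer's reverse complement is TTACACGGT, matching at positions 133–141.
Each forward site pairs with the reverse site to give a product ending at position 141: sizes 140, 54, 22 bp.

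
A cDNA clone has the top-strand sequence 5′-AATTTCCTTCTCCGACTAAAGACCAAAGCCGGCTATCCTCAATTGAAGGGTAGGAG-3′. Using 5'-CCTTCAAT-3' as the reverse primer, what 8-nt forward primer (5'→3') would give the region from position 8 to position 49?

The reverse primer's reverse complement ATTGAAGG matches the template at positions 42–49; the product starts at position 8.
The forward primer is identical to the top strand over positions 8–15: TTCTCCGA.

5'-TTCTCCGA-3'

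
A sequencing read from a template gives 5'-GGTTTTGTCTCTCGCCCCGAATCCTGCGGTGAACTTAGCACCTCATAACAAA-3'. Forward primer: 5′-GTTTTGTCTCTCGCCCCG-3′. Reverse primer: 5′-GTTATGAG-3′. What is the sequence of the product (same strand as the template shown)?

Scanning the template, GTTTTGTCTCTCGCCCCG occurs at positions 2–19; this primer anneals to the bottom strand there with its 3' end pointing downstream.
Reverse complement of the reverse primer: CTCATAAC. This occurs on the top strand at positions 42–49.
The product is the template from position 2 through 49 (48 bp).

5'-GTTTTGTCTCTCGCCCCGAATCCTGCGGTGAACTTAGCACCTCATAAC-3'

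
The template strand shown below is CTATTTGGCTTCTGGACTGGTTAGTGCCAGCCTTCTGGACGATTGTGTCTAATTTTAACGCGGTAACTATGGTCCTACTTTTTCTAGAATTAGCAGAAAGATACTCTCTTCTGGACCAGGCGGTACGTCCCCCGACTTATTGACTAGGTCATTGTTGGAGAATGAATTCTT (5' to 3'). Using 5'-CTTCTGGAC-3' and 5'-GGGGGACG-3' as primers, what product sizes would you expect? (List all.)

125 bp, 102 bp, 26 bp

The forward primer CTTCTGGAC matches the top strand at positions 9–17, 32–40, 108–116.
The reverse primer's reverse complement is CGTCCCCC, matching at positions 126–133.
Each forward site pairs with the reverse site to give a product ending at position 133: sizes 125, 102, 26 bp.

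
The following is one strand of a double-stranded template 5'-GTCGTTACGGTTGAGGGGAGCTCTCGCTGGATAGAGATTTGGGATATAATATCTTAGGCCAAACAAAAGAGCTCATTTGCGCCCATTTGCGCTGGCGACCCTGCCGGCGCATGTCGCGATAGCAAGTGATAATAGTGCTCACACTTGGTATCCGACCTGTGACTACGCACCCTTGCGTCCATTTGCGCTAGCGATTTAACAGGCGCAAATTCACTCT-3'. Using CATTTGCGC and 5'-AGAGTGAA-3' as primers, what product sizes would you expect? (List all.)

The forward primer CATTTGCGC matches the top strand at positions 74–82, 84–92, 180–188.
The reverse primer's reverse complement is TTCACTCT, matching at positions 210–217.
Each forward site pairs with the reverse site to give a product ending at position 217: sizes 144, 134, 38 bp.

144 bp, 134 bp, 38 bp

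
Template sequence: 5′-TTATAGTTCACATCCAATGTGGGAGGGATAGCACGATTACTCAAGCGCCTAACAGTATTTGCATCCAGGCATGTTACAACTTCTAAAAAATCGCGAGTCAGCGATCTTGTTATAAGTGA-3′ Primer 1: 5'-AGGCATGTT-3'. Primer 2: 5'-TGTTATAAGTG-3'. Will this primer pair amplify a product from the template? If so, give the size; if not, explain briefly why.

Primer 1 (AGGCATGTT) matches the top strand at positions 67–75 (3' end points downstream).
Primer 2 (TGTTATAAGTG) also matches the top strand directly, at positions 108–118 — its reverse complement CACTTATAACA is not present.
Both primers anneal to the bottom strand with 3' ends pointing the same way, so neither can prime synthesis back toward the other.

No product — both primers anneal to the same strand and extend in the same direction.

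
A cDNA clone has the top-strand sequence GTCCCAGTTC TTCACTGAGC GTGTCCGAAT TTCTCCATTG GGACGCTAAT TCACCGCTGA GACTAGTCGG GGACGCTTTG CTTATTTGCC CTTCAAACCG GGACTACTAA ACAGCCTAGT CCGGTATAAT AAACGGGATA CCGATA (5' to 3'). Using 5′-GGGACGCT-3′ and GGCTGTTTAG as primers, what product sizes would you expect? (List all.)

The forward primer GGGACGCT matches the top strand at positions 40–47, 70–77.
The reverse primer's reverse complement is CTAAACAGCC, matching at positions 107–116.
Each forward site pairs with the reverse site to give a product ending at position 116: sizes 77, 47 bp.

77 bp, 47 bp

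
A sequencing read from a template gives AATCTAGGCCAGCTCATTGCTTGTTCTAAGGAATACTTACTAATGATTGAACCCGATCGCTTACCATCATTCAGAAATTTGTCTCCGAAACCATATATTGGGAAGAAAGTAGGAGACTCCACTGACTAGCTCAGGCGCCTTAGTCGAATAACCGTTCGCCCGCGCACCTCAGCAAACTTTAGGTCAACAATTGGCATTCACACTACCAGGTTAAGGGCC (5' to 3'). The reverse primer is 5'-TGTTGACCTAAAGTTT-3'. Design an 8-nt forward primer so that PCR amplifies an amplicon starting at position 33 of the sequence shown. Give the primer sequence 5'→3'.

The reverse primer's reverse complement AAACTTTAGGTCAACA matches the template at positions 174–189; the product starts at position 33.
The forward primer is identical to the top strand over positions 33–40: ATACTTAC.

5'-ATACTTAC-3'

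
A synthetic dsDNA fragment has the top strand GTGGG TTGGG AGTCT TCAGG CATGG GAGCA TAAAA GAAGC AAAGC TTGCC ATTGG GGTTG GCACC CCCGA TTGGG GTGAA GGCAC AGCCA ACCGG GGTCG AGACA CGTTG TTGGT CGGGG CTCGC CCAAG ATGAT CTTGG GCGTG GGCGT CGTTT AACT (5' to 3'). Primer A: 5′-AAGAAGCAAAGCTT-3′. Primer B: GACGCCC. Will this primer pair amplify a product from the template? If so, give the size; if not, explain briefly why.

Yes — a 118 bp product.

Primer A (AAGAAGCAAAGCTT) matches the top strand at positions 34–47; it acts as a forward primer.
Primer B's reverse complement is GGGCGTC, matching the top strand at positions 145–151; it acts as a reverse primer.
The 3' ends face each other across positions 34–151, giving a 118 bp product.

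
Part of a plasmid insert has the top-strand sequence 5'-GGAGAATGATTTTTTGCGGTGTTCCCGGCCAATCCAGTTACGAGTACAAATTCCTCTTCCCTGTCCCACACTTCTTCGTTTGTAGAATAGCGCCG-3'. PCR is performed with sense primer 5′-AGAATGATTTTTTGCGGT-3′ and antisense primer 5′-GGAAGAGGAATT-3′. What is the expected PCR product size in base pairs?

58 bp

Forward primer AGAATGATTTTTTGCGGT is found on the top strand at positions 3–20.
Reverse complement of the reverse primer: AATTCCTCTTCC. This occurs on the top strand at positions 49–60.
Product length = (reverse-primer end) − (forward-primer start) + 1 = 60 − 3 + 1 = 58 bp.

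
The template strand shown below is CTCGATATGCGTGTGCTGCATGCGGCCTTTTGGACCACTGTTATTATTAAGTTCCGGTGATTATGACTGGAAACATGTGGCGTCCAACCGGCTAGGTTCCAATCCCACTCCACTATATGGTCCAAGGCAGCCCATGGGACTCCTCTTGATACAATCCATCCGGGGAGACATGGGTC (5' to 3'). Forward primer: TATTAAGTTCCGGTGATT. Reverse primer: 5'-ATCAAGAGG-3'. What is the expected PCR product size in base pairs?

106 bp

Forward primer TATTAAGTTCCGGTGATT is found on the top strand at positions 45–62.
Taking the reverse complement of ATCAAGAGG gives CCTCTTGAT, found at positions 142–150 on the template; the primer anneals here to the top strand with its 3' end pointing upstream.
Product length = (reverse-primer end) − (forward-primer start) + 1 = 150 − 45 + 1 = 106 bp.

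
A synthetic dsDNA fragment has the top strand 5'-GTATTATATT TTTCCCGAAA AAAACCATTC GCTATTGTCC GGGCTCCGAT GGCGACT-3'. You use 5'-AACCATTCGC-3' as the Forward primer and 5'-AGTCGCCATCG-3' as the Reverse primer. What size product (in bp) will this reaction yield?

The forward primer matches the template at positions 23–32.
Reverse complement of the reverse primer: CGATGGCGACT. This occurs on the top strand at positions 47–57.
Product length = (reverse-primer end) − (forward-primer start) + 1 = 57 − 23 + 1 = 35 bp.

35 bp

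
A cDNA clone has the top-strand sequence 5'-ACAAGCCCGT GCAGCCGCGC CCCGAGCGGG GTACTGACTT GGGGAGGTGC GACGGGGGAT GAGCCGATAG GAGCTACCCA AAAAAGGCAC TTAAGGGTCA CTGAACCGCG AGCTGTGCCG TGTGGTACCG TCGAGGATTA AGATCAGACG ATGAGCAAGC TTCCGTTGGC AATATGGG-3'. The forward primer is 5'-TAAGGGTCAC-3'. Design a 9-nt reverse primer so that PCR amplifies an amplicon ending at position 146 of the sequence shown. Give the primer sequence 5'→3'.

5'-TGATCTTAA-3'

The forward primer binds at positions 92–101; the product's 3' end on the top strand is position 146.
The reverse primer anneals to the top strand over positions 138–146, i.e. to TTAAGATCA.
Its sequence written 5'→3' is the reverse complement: TGATCTTAA.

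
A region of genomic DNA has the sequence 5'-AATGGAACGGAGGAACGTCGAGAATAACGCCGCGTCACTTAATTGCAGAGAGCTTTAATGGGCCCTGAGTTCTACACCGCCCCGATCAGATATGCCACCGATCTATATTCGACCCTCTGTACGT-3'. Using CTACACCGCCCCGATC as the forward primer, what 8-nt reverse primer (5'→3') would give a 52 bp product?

5'-CGTACAGA-3'

The forward primer binds at positions 72–87, so a 52 bp product ends at position 72 + 52 − 1 = 123.
The reverse primer anneals to the top strand over positions 116–123, i.e. to TCTGTACG.
Its sequence written 5'→3' is the reverse complement: CGTACAGA.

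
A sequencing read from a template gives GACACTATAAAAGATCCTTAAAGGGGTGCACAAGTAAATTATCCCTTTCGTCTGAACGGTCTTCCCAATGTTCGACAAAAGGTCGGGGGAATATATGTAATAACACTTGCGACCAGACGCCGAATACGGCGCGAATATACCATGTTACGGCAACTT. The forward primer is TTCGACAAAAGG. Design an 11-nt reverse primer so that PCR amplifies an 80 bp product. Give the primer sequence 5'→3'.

5'-CCGTAACATGG-3'

The forward primer binds at positions 71–82, so an 80 bp product ends at position 71 + 80 − 1 = 150.
The reverse primer anneals to the top strand over positions 140–150, i.e. to CCATGTTACGG.
Its sequence written 5'→3' is the reverse complement: CCGTAACATGG.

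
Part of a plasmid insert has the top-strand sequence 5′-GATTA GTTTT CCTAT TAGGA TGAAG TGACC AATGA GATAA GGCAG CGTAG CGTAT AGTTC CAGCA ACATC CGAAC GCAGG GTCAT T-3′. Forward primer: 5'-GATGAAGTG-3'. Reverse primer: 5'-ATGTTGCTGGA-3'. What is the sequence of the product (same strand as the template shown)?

The forward primer matches the template at positions 19–27.
Taking the reverse complement of ATGTTGCTGGA gives TCCAGCAACAT, found at positions 59–69 on the template; the primer anneals here to the top strand with its 3' end pointing upstream.
The product is the template from position 19 through 69 (51 bp).

5'-GATGAAGTGACCAATGAGATAAGGCAGCGTAGCGTATAGTTCCAGCAACAT-3'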